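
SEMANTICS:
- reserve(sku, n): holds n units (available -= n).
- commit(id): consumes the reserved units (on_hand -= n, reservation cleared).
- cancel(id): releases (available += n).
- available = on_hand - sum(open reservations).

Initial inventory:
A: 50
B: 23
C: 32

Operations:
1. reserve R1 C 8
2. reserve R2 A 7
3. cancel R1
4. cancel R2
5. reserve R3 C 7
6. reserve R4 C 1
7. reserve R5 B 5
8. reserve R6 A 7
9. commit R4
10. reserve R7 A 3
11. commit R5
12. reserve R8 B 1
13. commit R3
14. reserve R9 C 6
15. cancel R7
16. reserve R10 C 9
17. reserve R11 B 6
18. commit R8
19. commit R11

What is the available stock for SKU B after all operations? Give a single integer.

Step 1: reserve R1 C 8 -> on_hand[A=50 B=23 C=32] avail[A=50 B=23 C=24] open={R1}
Step 2: reserve R2 A 7 -> on_hand[A=50 B=23 C=32] avail[A=43 B=23 C=24] open={R1,R2}
Step 3: cancel R1 -> on_hand[A=50 B=23 C=32] avail[A=43 B=23 C=32] open={R2}
Step 4: cancel R2 -> on_hand[A=50 B=23 C=32] avail[A=50 B=23 C=32] open={}
Step 5: reserve R3 C 7 -> on_hand[A=50 B=23 C=32] avail[A=50 B=23 C=25] open={R3}
Step 6: reserve R4 C 1 -> on_hand[A=50 B=23 C=32] avail[A=50 B=23 C=24] open={R3,R4}
Step 7: reserve R5 B 5 -> on_hand[A=50 B=23 C=32] avail[A=50 B=18 C=24] open={R3,R4,R5}
Step 8: reserve R6 A 7 -> on_hand[A=50 B=23 C=32] avail[A=43 B=18 C=24] open={R3,R4,R5,R6}
Step 9: commit R4 -> on_hand[A=50 B=23 C=31] avail[A=43 B=18 C=24] open={R3,R5,R6}
Step 10: reserve R7 A 3 -> on_hand[A=50 B=23 C=31] avail[A=40 B=18 C=24] open={R3,R5,R6,R7}
Step 11: commit R5 -> on_hand[A=50 B=18 C=31] avail[A=40 B=18 C=24] open={R3,R6,R7}
Step 12: reserve R8 B 1 -> on_hand[A=50 B=18 C=31] avail[A=40 B=17 C=24] open={R3,R6,R7,R8}
Step 13: commit R3 -> on_hand[A=50 B=18 C=24] avail[A=40 B=17 C=24] open={R6,R7,R8}
Step 14: reserve R9 C 6 -> on_hand[A=50 B=18 C=24] avail[A=40 B=17 C=18] open={R6,R7,R8,R9}
Step 15: cancel R7 -> on_hand[A=50 B=18 C=24] avail[A=43 B=17 C=18] open={R6,R8,R9}
Step 16: reserve R10 C 9 -> on_hand[A=50 B=18 C=24] avail[A=43 B=17 C=9] open={R10,R6,R8,R9}
Step 17: reserve R11 B 6 -> on_hand[A=50 B=18 C=24] avail[A=43 B=11 C=9] open={R10,R11,R6,R8,R9}
Step 18: commit R8 -> on_hand[A=50 B=17 C=24] avail[A=43 B=11 C=9] open={R10,R11,R6,R9}
Step 19: commit R11 -> on_hand[A=50 B=11 C=24] avail[A=43 B=11 C=9] open={R10,R6,R9}
Final available[B] = 11

Answer: 11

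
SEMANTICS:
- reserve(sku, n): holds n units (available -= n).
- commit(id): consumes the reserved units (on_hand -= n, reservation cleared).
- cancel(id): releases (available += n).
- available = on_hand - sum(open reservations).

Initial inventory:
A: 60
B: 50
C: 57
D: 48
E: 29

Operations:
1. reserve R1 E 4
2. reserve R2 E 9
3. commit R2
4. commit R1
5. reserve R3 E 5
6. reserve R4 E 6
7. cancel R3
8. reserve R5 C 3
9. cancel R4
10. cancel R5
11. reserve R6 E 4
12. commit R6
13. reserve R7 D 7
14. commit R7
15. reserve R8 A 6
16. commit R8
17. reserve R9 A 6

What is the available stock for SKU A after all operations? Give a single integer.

Step 1: reserve R1 E 4 -> on_hand[A=60 B=50 C=57 D=48 E=29] avail[A=60 B=50 C=57 D=48 E=25] open={R1}
Step 2: reserve R2 E 9 -> on_hand[A=60 B=50 C=57 D=48 E=29] avail[A=60 B=50 C=57 D=48 E=16] open={R1,R2}
Step 3: commit R2 -> on_hand[A=60 B=50 C=57 D=48 E=20] avail[A=60 B=50 C=57 D=48 E=16] open={R1}
Step 4: commit R1 -> on_hand[A=60 B=50 C=57 D=48 E=16] avail[A=60 B=50 C=57 D=48 E=16] open={}
Step 5: reserve R3 E 5 -> on_hand[A=60 B=50 C=57 D=48 E=16] avail[A=60 B=50 C=57 D=48 E=11] open={R3}
Step 6: reserve R4 E 6 -> on_hand[A=60 B=50 C=57 D=48 E=16] avail[A=60 B=50 C=57 D=48 E=5] open={R3,R4}
Step 7: cancel R3 -> on_hand[A=60 B=50 C=57 D=48 E=16] avail[A=60 B=50 C=57 D=48 E=10] open={R4}
Step 8: reserve R5 C 3 -> on_hand[A=60 B=50 C=57 D=48 E=16] avail[A=60 B=50 C=54 D=48 E=10] open={R4,R5}
Step 9: cancel R4 -> on_hand[A=60 B=50 C=57 D=48 E=16] avail[A=60 B=50 C=54 D=48 E=16] open={R5}
Step 10: cancel R5 -> on_hand[A=60 B=50 C=57 D=48 E=16] avail[A=60 B=50 C=57 D=48 E=16] open={}
Step 11: reserve R6 E 4 -> on_hand[A=60 B=50 C=57 D=48 E=16] avail[A=60 B=50 C=57 D=48 E=12] open={R6}
Step 12: commit R6 -> on_hand[A=60 B=50 C=57 D=48 E=12] avail[A=60 B=50 C=57 D=48 E=12] open={}
Step 13: reserve R7 D 7 -> on_hand[A=60 B=50 C=57 D=48 E=12] avail[A=60 B=50 C=57 D=41 E=12] open={R7}
Step 14: commit R7 -> on_hand[A=60 B=50 C=57 D=41 E=12] avail[A=60 B=50 C=57 D=41 E=12] open={}
Step 15: reserve R8 A 6 -> on_hand[A=60 B=50 C=57 D=41 E=12] avail[A=54 B=50 C=57 D=41 E=12] open={R8}
Step 16: commit R8 -> on_hand[A=54 B=50 C=57 D=41 E=12] avail[A=54 B=50 C=57 D=41 E=12] open={}
Step 17: reserve R9 A 6 -> on_hand[A=54 B=50 C=57 D=41 E=12] avail[A=48 B=50 C=57 D=41 E=12] open={R9}
Final available[A] = 48

Answer: 48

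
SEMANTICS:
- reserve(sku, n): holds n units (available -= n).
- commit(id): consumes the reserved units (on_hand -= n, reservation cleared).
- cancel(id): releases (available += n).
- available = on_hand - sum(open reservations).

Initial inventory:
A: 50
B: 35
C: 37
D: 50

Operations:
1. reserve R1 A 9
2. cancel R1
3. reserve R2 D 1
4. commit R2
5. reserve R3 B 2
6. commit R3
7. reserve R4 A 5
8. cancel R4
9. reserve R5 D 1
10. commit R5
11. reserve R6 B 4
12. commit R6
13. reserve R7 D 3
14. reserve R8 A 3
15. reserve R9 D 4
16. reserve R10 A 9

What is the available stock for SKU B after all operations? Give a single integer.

Answer: 29

Derivation:
Step 1: reserve R1 A 9 -> on_hand[A=50 B=35 C=37 D=50] avail[A=41 B=35 C=37 D=50] open={R1}
Step 2: cancel R1 -> on_hand[A=50 B=35 C=37 D=50] avail[A=50 B=35 C=37 D=50] open={}
Step 3: reserve R2 D 1 -> on_hand[A=50 B=35 C=37 D=50] avail[A=50 B=35 C=37 D=49] open={R2}
Step 4: commit R2 -> on_hand[A=50 B=35 C=37 D=49] avail[A=50 B=35 C=37 D=49] open={}
Step 5: reserve R3 B 2 -> on_hand[A=50 B=35 C=37 D=49] avail[A=50 B=33 C=37 D=49] open={R3}
Step 6: commit R3 -> on_hand[A=50 B=33 C=37 D=49] avail[A=50 B=33 C=37 D=49] open={}
Step 7: reserve R4 A 5 -> on_hand[A=50 B=33 C=37 D=49] avail[A=45 B=33 C=37 D=49] open={R4}
Step 8: cancel R4 -> on_hand[A=50 B=33 C=37 D=49] avail[A=50 B=33 C=37 D=49] open={}
Step 9: reserve R5 D 1 -> on_hand[A=50 B=33 C=37 D=49] avail[A=50 B=33 C=37 D=48] open={R5}
Step 10: commit R5 -> on_hand[A=50 B=33 C=37 D=48] avail[A=50 B=33 C=37 D=48] open={}
Step 11: reserve R6 B 4 -> on_hand[A=50 B=33 C=37 D=48] avail[A=50 B=29 C=37 D=48] open={R6}
Step 12: commit R6 -> on_hand[A=50 B=29 C=37 D=48] avail[A=50 B=29 C=37 D=48] open={}
Step 13: reserve R7 D 3 -> on_hand[A=50 B=29 C=37 D=48] avail[A=50 B=29 C=37 D=45] open={R7}
Step 14: reserve R8 A 3 -> on_hand[A=50 B=29 C=37 D=48] avail[A=47 B=29 C=37 D=45] open={R7,R8}
Step 15: reserve R9 D 4 -> on_hand[A=50 B=29 C=37 D=48] avail[A=47 B=29 C=37 D=41] open={R7,R8,R9}
Step 16: reserve R10 A 9 -> on_hand[A=50 B=29 C=37 D=48] avail[A=38 B=29 C=37 D=41] open={R10,R7,R8,R9}
Final available[B] = 29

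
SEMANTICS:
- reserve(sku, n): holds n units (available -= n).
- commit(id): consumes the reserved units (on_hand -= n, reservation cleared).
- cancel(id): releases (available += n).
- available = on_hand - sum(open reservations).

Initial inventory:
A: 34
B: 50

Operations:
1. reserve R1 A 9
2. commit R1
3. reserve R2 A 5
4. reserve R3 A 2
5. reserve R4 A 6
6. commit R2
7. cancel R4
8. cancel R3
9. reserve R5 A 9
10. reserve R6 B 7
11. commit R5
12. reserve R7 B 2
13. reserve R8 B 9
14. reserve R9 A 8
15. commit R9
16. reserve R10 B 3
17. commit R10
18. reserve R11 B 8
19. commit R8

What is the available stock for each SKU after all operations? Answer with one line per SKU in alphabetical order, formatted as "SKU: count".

Step 1: reserve R1 A 9 -> on_hand[A=34 B=50] avail[A=25 B=50] open={R1}
Step 2: commit R1 -> on_hand[A=25 B=50] avail[A=25 B=50] open={}
Step 3: reserve R2 A 5 -> on_hand[A=25 B=50] avail[A=20 B=50] open={R2}
Step 4: reserve R3 A 2 -> on_hand[A=25 B=50] avail[A=18 B=50] open={R2,R3}
Step 5: reserve R4 A 6 -> on_hand[A=25 B=50] avail[A=12 B=50] open={R2,R3,R4}
Step 6: commit R2 -> on_hand[A=20 B=50] avail[A=12 B=50] open={R3,R4}
Step 7: cancel R4 -> on_hand[A=20 B=50] avail[A=18 B=50] open={R3}
Step 8: cancel R3 -> on_hand[A=20 B=50] avail[A=20 B=50] open={}
Step 9: reserve R5 A 9 -> on_hand[A=20 B=50] avail[A=11 B=50] open={R5}
Step 10: reserve R6 B 7 -> on_hand[A=20 B=50] avail[A=11 B=43] open={R5,R6}
Step 11: commit R5 -> on_hand[A=11 B=50] avail[A=11 B=43] open={R6}
Step 12: reserve R7 B 2 -> on_hand[A=11 B=50] avail[A=11 B=41] open={R6,R7}
Step 13: reserve R8 B 9 -> on_hand[A=11 B=50] avail[A=11 B=32] open={R6,R7,R8}
Step 14: reserve R9 A 8 -> on_hand[A=11 B=50] avail[A=3 B=32] open={R6,R7,R8,R9}
Step 15: commit R9 -> on_hand[A=3 B=50] avail[A=3 B=32] open={R6,R7,R8}
Step 16: reserve R10 B 3 -> on_hand[A=3 B=50] avail[A=3 B=29] open={R10,R6,R7,R8}
Step 17: commit R10 -> on_hand[A=3 B=47] avail[A=3 B=29] open={R6,R7,R8}
Step 18: reserve R11 B 8 -> on_hand[A=3 B=47] avail[A=3 B=21] open={R11,R6,R7,R8}
Step 19: commit R8 -> on_hand[A=3 B=38] avail[A=3 B=21] open={R11,R6,R7}

Answer: A: 3
B: 21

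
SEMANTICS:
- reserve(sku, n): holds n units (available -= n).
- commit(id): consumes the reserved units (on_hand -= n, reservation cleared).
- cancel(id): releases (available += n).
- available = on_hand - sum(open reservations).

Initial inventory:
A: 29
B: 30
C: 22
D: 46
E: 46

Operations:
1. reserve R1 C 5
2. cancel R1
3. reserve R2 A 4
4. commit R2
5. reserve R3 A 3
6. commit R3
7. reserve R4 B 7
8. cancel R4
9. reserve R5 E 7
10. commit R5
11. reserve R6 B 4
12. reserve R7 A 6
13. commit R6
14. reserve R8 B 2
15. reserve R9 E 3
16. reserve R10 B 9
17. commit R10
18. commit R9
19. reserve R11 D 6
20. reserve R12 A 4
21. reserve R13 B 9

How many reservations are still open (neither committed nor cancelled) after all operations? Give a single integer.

Answer: 5

Derivation:
Step 1: reserve R1 C 5 -> on_hand[A=29 B=30 C=22 D=46 E=46] avail[A=29 B=30 C=17 D=46 E=46] open={R1}
Step 2: cancel R1 -> on_hand[A=29 B=30 C=22 D=46 E=46] avail[A=29 B=30 C=22 D=46 E=46] open={}
Step 3: reserve R2 A 4 -> on_hand[A=29 B=30 C=22 D=46 E=46] avail[A=25 B=30 C=22 D=46 E=46] open={R2}
Step 4: commit R2 -> on_hand[A=25 B=30 C=22 D=46 E=46] avail[A=25 B=30 C=22 D=46 E=46] open={}
Step 5: reserve R3 A 3 -> on_hand[A=25 B=30 C=22 D=46 E=46] avail[A=22 B=30 C=22 D=46 E=46] open={R3}
Step 6: commit R3 -> on_hand[A=22 B=30 C=22 D=46 E=46] avail[A=22 B=30 C=22 D=46 E=46] open={}
Step 7: reserve R4 B 7 -> on_hand[A=22 B=30 C=22 D=46 E=46] avail[A=22 B=23 C=22 D=46 E=46] open={R4}
Step 8: cancel R4 -> on_hand[A=22 B=30 C=22 D=46 E=46] avail[A=22 B=30 C=22 D=46 E=46] open={}
Step 9: reserve R5 E 7 -> on_hand[A=22 B=30 C=22 D=46 E=46] avail[A=22 B=30 C=22 D=46 E=39] open={R5}
Step 10: commit R5 -> on_hand[A=22 B=30 C=22 D=46 E=39] avail[A=22 B=30 C=22 D=46 E=39] open={}
Step 11: reserve R6 B 4 -> on_hand[A=22 B=30 C=22 D=46 E=39] avail[A=22 B=26 C=22 D=46 E=39] open={R6}
Step 12: reserve R7 A 6 -> on_hand[A=22 B=30 C=22 D=46 E=39] avail[A=16 B=26 C=22 D=46 E=39] open={R6,R7}
Step 13: commit R6 -> on_hand[A=22 B=26 C=22 D=46 E=39] avail[A=16 B=26 C=22 D=46 E=39] open={R7}
Step 14: reserve R8 B 2 -> on_hand[A=22 B=26 C=22 D=46 E=39] avail[A=16 B=24 C=22 D=46 E=39] open={R7,R8}
Step 15: reserve R9 E 3 -> on_hand[A=22 B=26 C=22 D=46 E=39] avail[A=16 B=24 C=22 D=46 E=36] open={R7,R8,R9}
Step 16: reserve R10 B 9 -> on_hand[A=22 B=26 C=22 D=46 E=39] avail[A=16 B=15 C=22 D=46 E=36] open={R10,R7,R8,R9}
Step 17: commit R10 -> on_hand[A=22 B=17 C=22 D=46 E=39] avail[A=16 B=15 C=22 D=46 E=36] open={R7,R8,R9}
Step 18: commit R9 -> on_hand[A=22 B=17 C=22 D=46 E=36] avail[A=16 B=15 C=22 D=46 E=36] open={R7,R8}
Step 19: reserve R11 D 6 -> on_hand[A=22 B=17 C=22 D=46 E=36] avail[A=16 B=15 C=22 D=40 E=36] open={R11,R7,R8}
Step 20: reserve R12 A 4 -> on_hand[A=22 B=17 C=22 D=46 E=36] avail[A=12 B=15 C=22 D=40 E=36] open={R11,R12,R7,R8}
Step 21: reserve R13 B 9 -> on_hand[A=22 B=17 C=22 D=46 E=36] avail[A=12 B=6 C=22 D=40 E=36] open={R11,R12,R13,R7,R8}
Open reservations: ['R11', 'R12', 'R13', 'R7', 'R8'] -> 5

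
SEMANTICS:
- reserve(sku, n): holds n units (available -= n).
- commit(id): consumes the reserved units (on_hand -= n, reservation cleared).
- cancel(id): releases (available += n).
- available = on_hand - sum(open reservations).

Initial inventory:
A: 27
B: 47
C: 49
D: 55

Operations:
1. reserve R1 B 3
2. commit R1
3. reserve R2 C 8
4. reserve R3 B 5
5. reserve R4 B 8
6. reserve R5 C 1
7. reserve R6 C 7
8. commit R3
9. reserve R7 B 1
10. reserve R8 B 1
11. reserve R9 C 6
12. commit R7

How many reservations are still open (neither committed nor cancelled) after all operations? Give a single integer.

Answer: 6

Derivation:
Step 1: reserve R1 B 3 -> on_hand[A=27 B=47 C=49 D=55] avail[A=27 B=44 C=49 D=55] open={R1}
Step 2: commit R1 -> on_hand[A=27 B=44 C=49 D=55] avail[A=27 B=44 C=49 D=55] open={}
Step 3: reserve R2 C 8 -> on_hand[A=27 B=44 C=49 D=55] avail[A=27 B=44 C=41 D=55] open={R2}
Step 4: reserve R3 B 5 -> on_hand[A=27 B=44 C=49 D=55] avail[A=27 B=39 C=41 D=55] open={R2,R3}
Step 5: reserve R4 B 8 -> on_hand[A=27 B=44 C=49 D=55] avail[A=27 B=31 C=41 D=55] open={R2,R3,R4}
Step 6: reserve R5 C 1 -> on_hand[A=27 B=44 C=49 D=55] avail[A=27 B=31 C=40 D=55] open={R2,R3,R4,R5}
Step 7: reserve R6 C 7 -> on_hand[A=27 B=44 C=49 D=55] avail[A=27 B=31 C=33 D=55] open={R2,R3,R4,R5,R6}
Step 8: commit R3 -> on_hand[A=27 B=39 C=49 D=55] avail[A=27 B=31 C=33 D=55] open={R2,R4,R5,R6}
Step 9: reserve R7 B 1 -> on_hand[A=27 B=39 C=49 D=55] avail[A=27 B=30 C=33 D=55] open={R2,R4,R5,R6,R7}
Step 10: reserve R8 B 1 -> on_hand[A=27 B=39 C=49 D=55] avail[A=27 B=29 C=33 D=55] open={R2,R4,R5,R6,R7,R8}
Step 11: reserve R9 C 6 -> on_hand[A=27 B=39 C=49 D=55] avail[A=27 B=29 C=27 D=55] open={R2,R4,R5,R6,R7,R8,R9}
Step 12: commit R7 -> on_hand[A=27 B=38 C=49 D=55] avail[A=27 B=29 C=27 D=55] open={R2,R4,R5,R6,R8,R9}
Open reservations: ['R2', 'R4', 'R5', 'R6', 'R8', 'R9'] -> 6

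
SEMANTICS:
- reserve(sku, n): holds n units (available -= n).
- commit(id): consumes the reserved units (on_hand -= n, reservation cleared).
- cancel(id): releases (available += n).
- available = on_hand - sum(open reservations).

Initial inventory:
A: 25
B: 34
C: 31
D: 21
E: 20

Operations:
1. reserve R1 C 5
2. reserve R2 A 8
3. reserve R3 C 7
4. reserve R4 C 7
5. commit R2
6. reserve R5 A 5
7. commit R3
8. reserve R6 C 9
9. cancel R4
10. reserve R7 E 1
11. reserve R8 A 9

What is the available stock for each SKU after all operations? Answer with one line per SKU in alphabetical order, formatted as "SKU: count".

Step 1: reserve R1 C 5 -> on_hand[A=25 B=34 C=31 D=21 E=20] avail[A=25 B=34 C=26 D=21 E=20] open={R1}
Step 2: reserve R2 A 8 -> on_hand[A=25 B=34 C=31 D=21 E=20] avail[A=17 B=34 C=26 D=21 E=20] open={R1,R2}
Step 3: reserve R3 C 7 -> on_hand[A=25 B=34 C=31 D=21 E=20] avail[A=17 B=34 C=19 D=21 E=20] open={R1,R2,R3}
Step 4: reserve R4 C 7 -> on_hand[A=25 B=34 C=31 D=21 E=20] avail[A=17 B=34 C=12 D=21 E=20] open={R1,R2,R3,R4}
Step 5: commit R2 -> on_hand[A=17 B=34 C=31 D=21 E=20] avail[A=17 B=34 C=12 D=21 E=20] open={R1,R3,R4}
Step 6: reserve R5 A 5 -> on_hand[A=17 B=34 C=31 D=21 E=20] avail[A=12 B=34 C=12 D=21 E=20] open={R1,R3,R4,R5}
Step 7: commit R3 -> on_hand[A=17 B=34 C=24 D=21 E=20] avail[A=12 B=34 C=12 D=21 E=20] open={R1,R4,R5}
Step 8: reserve R6 C 9 -> on_hand[A=17 B=34 C=24 D=21 E=20] avail[A=12 B=34 C=3 D=21 E=20] open={R1,R4,R5,R6}
Step 9: cancel R4 -> on_hand[A=17 B=34 C=24 D=21 E=20] avail[A=12 B=34 C=10 D=21 E=20] open={R1,R5,R6}
Step 10: reserve R7 E 1 -> on_hand[A=17 B=34 C=24 D=21 E=20] avail[A=12 B=34 C=10 D=21 E=19] open={R1,R5,R6,R7}
Step 11: reserve R8 A 9 -> on_hand[A=17 B=34 C=24 D=21 E=20] avail[A=3 B=34 C=10 D=21 E=19] open={R1,R5,R6,R7,R8}

Answer: A: 3
B: 34
C: 10
D: 21
E: 19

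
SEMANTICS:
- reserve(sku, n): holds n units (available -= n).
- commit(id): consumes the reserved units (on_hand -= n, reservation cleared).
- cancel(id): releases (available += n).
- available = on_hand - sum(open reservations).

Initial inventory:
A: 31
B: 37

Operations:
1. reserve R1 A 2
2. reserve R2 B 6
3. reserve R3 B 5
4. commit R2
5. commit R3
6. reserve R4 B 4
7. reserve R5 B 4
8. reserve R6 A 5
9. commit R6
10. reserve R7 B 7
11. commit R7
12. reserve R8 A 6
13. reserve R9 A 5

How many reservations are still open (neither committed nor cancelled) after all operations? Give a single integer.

Step 1: reserve R1 A 2 -> on_hand[A=31 B=37] avail[A=29 B=37] open={R1}
Step 2: reserve R2 B 6 -> on_hand[A=31 B=37] avail[A=29 B=31] open={R1,R2}
Step 3: reserve R3 B 5 -> on_hand[A=31 B=37] avail[A=29 B=26] open={R1,R2,R3}
Step 4: commit R2 -> on_hand[A=31 B=31] avail[A=29 B=26] open={R1,R3}
Step 5: commit R3 -> on_hand[A=31 B=26] avail[A=29 B=26] open={R1}
Step 6: reserve R4 B 4 -> on_hand[A=31 B=26] avail[A=29 B=22] open={R1,R4}
Step 7: reserve R5 B 4 -> on_hand[A=31 B=26] avail[A=29 B=18] open={R1,R4,R5}
Step 8: reserve R6 A 5 -> on_hand[A=31 B=26] avail[A=24 B=18] open={R1,R4,R5,R6}
Step 9: commit R6 -> on_hand[A=26 B=26] avail[A=24 B=18] open={R1,R4,R5}
Step 10: reserve R7 B 7 -> on_hand[A=26 B=26] avail[A=24 B=11] open={R1,R4,R5,R7}
Step 11: commit R7 -> on_hand[A=26 B=19] avail[A=24 B=11] open={R1,R4,R5}
Step 12: reserve R8 A 6 -> on_hand[A=26 B=19] avail[A=18 B=11] open={R1,R4,R5,R8}
Step 13: reserve R9 A 5 -> on_hand[A=26 B=19] avail[A=13 B=11] open={R1,R4,R5,R8,R9}
Open reservations: ['R1', 'R4', 'R5', 'R8', 'R9'] -> 5

Answer: 5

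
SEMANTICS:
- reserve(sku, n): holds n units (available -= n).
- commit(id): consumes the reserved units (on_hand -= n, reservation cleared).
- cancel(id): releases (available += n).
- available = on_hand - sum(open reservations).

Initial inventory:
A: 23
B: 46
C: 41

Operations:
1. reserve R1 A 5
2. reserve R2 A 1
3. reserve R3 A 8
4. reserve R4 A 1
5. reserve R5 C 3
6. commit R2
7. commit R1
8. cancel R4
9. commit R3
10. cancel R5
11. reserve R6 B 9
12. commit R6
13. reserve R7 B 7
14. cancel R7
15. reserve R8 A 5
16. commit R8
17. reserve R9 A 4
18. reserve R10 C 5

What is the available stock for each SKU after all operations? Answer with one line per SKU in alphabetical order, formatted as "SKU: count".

Step 1: reserve R1 A 5 -> on_hand[A=23 B=46 C=41] avail[A=18 B=46 C=41] open={R1}
Step 2: reserve R2 A 1 -> on_hand[A=23 B=46 C=41] avail[A=17 B=46 C=41] open={R1,R2}
Step 3: reserve R3 A 8 -> on_hand[A=23 B=46 C=41] avail[A=9 B=46 C=41] open={R1,R2,R3}
Step 4: reserve R4 A 1 -> on_hand[A=23 B=46 C=41] avail[A=8 B=46 C=41] open={R1,R2,R3,R4}
Step 5: reserve R5 C 3 -> on_hand[A=23 B=46 C=41] avail[A=8 B=46 C=38] open={R1,R2,R3,R4,R5}
Step 6: commit R2 -> on_hand[A=22 B=46 C=41] avail[A=8 B=46 C=38] open={R1,R3,R4,R5}
Step 7: commit R1 -> on_hand[A=17 B=46 C=41] avail[A=8 B=46 C=38] open={R3,R4,R5}
Step 8: cancel R4 -> on_hand[A=17 B=46 C=41] avail[A=9 B=46 C=38] open={R3,R5}
Step 9: commit R3 -> on_hand[A=9 B=46 C=41] avail[A=9 B=46 C=38] open={R5}
Step 10: cancel R5 -> on_hand[A=9 B=46 C=41] avail[A=9 B=46 C=41] open={}
Step 11: reserve R6 B 9 -> on_hand[A=9 B=46 C=41] avail[A=9 B=37 C=41] open={R6}
Step 12: commit R6 -> on_hand[A=9 B=37 C=41] avail[A=9 B=37 C=41] open={}
Step 13: reserve R7 B 7 -> on_hand[A=9 B=37 C=41] avail[A=9 B=30 C=41] open={R7}
Step 14: cancel R7 -> on_hand[A=9 B=37 C=41] avail[A=9 B=37 C=41] open={}
Step 15: reserve R8 A 5 -> on_hand[A=9 B=37 C=41] avail[A=4 B=37 C=41] open={R8}
Step 16: commit R8 -> on_hand[A=4 B=37 C=41] avail[A=4 B=37 C=41] open={}
Step 17: reserve R9 A 4 -> on_hand[A=4 B=37 C=41] avail[A=0 B=37 C=41] open={R9}
Step 18: reserve R10 C 5 -> on_hand[A=4 B=37 C=41] avail[A=0 B=37 C=36] open={R10,R9}

Answer: A: 0
B: 37
C: 36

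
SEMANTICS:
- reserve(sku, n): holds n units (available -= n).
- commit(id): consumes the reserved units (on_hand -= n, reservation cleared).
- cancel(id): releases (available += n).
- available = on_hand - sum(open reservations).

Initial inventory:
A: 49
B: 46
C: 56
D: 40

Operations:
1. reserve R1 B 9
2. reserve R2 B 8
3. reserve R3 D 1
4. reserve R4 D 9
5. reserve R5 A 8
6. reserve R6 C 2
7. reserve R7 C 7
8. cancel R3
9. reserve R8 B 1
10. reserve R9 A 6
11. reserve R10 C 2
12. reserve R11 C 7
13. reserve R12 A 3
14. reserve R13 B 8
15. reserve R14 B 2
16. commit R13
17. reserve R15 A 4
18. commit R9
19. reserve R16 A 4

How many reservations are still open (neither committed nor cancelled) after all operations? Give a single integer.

Step 1: reserve R1 B 9 -> on_hand[A=49 B=46 C=56 D=40] avail[A=49 B=37 C=56 D=40] open={R1}
Step 2: reserve R2 B 8 -> on_hand[A=49 B=46 C=56 D=40] avail[A=49 B=29 C=56 D=40] open={R1,R2}
Step 3: reserve R3 D 1 -> on_hand[A=49 B=46 C=56 D=40] avail[A=49 B=29 C=56 D=39] open={R1,R2,R3}
Step 4: reserve R4 D 9 -> on_hand[A=49 B=46 C=56 D=40] avail[A=49 B=29 C=56 D=30] open={R1,R2,R3,R4}
Step 5: reserve R5 A 8 -> on_hand[A=49 B=46 C=56 D=40] avail[A=41 B=29 C=56 D=30] open={R1,R2,R3,R4,R5}
Step 6: reserve R6 C 2 -> on_hand[A=49 B=46 C=56 D=40] avail[A=41 B=29 C=54 D=30] open={R1,R2,R3,R4,R5,R6}
Step 7: reserve R7 C 7 -> on_hand[A=49 B=46 C=56 D=40] avail[A=41 B=29 C=47 D=30] open={R1,R2,R3,R4,R5,R6,R7}
Step 8: cancel R3 -> on_hand[A=49 B=46 C=56 D=40] avail[A=41 B=29 C=47 D=31] open={R1,R2,R4,R5,R6,R7}
Step 9: reserve R8 B 1 -> on_hand[A=49 B=46 C=56 D=40] avail[A=41 B=28 C=47 D=31] open={R1,R2,R4,R5,R6,R7,R8}
Step 10: reserve R9 A 6 -> on_hand[A=49 B=46 C=56 D=40] avail[A=35 B=28 C=47 D=31] open={R1,R2,R4,R5,R6,R7,R8,R9}
Step 11: reserve R10 C 2 -> on_hand[A=49 B=46 C=56 D=40] avail[A=35 B=28 C=45 D=31] open={R1,R10,R2,R4,R5,R6,R7,R8,R9}
Step 12: reserve R11 C 7 -> on_hand[A=49 B=46 C=56 D=40] avail[A=35 B=28 C=38 D=31] open={R1,R10,R11,R2,R4,R5,R6,R7,R8,R9}
Step 13: reserve R12 A 3 -> on_hand[A=49 B=46 C=56 D=40] avail[A=32 B=28 C=38 D=31] open={R1,R10,R11,R12,R2,R4,R5,R6,R7,R8,R9}
Step 14: reserve R13 B 8 -> on_hand[A=49 B=46 C=56 D=40] avail[A=32 B=20 C=38 D=31] open={R1,R10,R11,R12,R13,R2,R4,R5,R6,R7,R8,R9}
Step 15: reserve R14 B 2 -> on_hand[A=49 B=46 C=56 D=40] avail[A=32 B=18 C=38 D=31] open={R1,R10,R11,R12,R13,R14,R2,R4,R5,R6,R7,R8,R9}
Step 16: commit R13 -> on_hand[A=49 B=38 C=56 D=40] avail[A=32 B=18 C=38 D=31] open={R1,R10,R11,R12,R14,R2,R4,R5,R6,R7,R8,R9}
Step 17: reserve R15 A 4 -> on_hand[A=49 B=38 C=56 D=40] avail[A=28 B=18 C=38 D=31] open={R1,R10,R11,R12,R14,R15,R2,R4,R5,R6,R7,R8,R9}
Step 18: commit R9 -> on_hand[A=43 B=38 C=56 D=40] avail[A=28 B=18 C=38 D=31] open={R1,R10,R11,R12,R14,R15,R2,R4,R5,R6,R7,R8}
Step 19: reserve R16 A 4 -> on_hand[A=43 B=38 C=56 D=40] avail[A=24 B=18 C=38 D=31] open={R1,R10,R11,R12,R14,R15,R16,R2,R4,R5,R6,R7,R8}
Open reservations: ['R1', 'R10', 'R11', 'R12', 'R14', 'R15', 'R16', 'R2', 'R4', 'R5', 'R6', 'R7', 'R8'] -> 13

Answer: 13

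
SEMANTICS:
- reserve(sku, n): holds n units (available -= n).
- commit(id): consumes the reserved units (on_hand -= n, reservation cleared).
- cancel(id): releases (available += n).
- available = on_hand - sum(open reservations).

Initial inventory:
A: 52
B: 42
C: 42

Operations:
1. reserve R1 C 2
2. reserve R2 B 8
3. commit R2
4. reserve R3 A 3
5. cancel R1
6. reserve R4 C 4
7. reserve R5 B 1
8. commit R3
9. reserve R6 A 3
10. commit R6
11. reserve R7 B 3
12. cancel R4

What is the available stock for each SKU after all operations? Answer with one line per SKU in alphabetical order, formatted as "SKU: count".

Step 1: reserve R1 C 2 -> on_hand[A=52 B=42 C=42] avail[A=52 B=42 C=40] open={R1}
Step 2: reserve R2 B 8 -> on_hand[A=52 B=42 C=42] avail[A=52 B=34 C=40] open={R1,R2}
Step 3: commit R2 -> on_hand[A=52 B=34 C=42] avail[A=52 B=34 C=40] open={R1}
Step 4: reserve R3 A 3 -> on_hand[A=52 B=34 C=42] avail[A=49 B=34 C=40] open={R1,R3}
Step 5: cancel R1 -> on_hand[A=52 B=34 C=42] avail[A=49 B=34 C=42] open={R3}
Step 6: reserve R4 C 4 -> on_hand[A=52 B=34 C=42] avail[A=49 B=34 C=38] open={R3,R4}
Step 7: reserve R5 B 1 -> on_hand[A=52 B=34 C=42] avail[A=49 B=33 C=38] open={R3,R4,R5}
Step 8: commit R3 -> on_hand[A=49 B=34 C=42] avail[A=49 B=33 C=38] open={R4,R5}
Step 9: reserve R6 A 3 -> on_hand[A=49 B=34 C=42] avail[A=46 B=33 C=38] open={R4,R5,R6}
Step 10: commit R6 -> on_hand[A=46 B=34 C=42] avail[A=46 B=33 C=38] open={R4,R5}
Step 11: reserve R7 B 3 -> on_hand[A=46 B=34 C=42] avail[A=46 B=30 C=38] open={R4,R5,R7}
Step 12: cancel R4 -> on_hand[A=46 B=34 C=42] avail[A=46 B=30 C=42] open={R5,R7}

Answer: A: 46
B: 30
C: 42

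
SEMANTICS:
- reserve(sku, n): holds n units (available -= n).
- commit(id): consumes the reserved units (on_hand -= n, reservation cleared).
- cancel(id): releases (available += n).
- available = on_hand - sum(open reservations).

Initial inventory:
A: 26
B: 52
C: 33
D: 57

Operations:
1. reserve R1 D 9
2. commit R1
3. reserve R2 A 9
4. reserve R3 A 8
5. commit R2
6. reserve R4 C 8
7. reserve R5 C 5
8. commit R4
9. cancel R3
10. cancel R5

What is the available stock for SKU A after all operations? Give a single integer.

Answer: 17

Derivation:
Step 1: reserve R1 D 9 -> on_hand[A=26 B=52 C=33 D=57] avail[A=26 B=52 C=33 D=48] open={R1}
Step 2: commit R1 -> on_hand[A=26 B=52 C=33 D=48] avail[A=26 B=52 C=33 D=48] open={}
Step 3: reserve R2 A 9 -> on_hand[A=26 B=52 C=33 D=48] avail[A=17 B=52 C=33 D=48] open={R2}
Step 4: reserve R3 A 8 -> on_hand[A=26 B=52 C=33 D=48] avail[A=9 B=52 C=33 D=48] open={R2,R3}
Step 5: commit R2 -> on_hand[A=17 B=52 C=33 D=48] avail[A=9 B=52 C=33 D=48] open={R3}
Step 6: reserve R4 C 8 -> on_hand[A=17 B=52 C=33 D=48] avail[A=9 B=52 C=25 D=48] open={R3,R4}
Step 7: reserve R5 C 5 -> on_hand[A=17 B=52 C=33 D=48] avail[A=9 B=52 C=20 D=48] open={R3,R4,R5}
Step 8: commit R4 -> on_hand[A=17 B=52 C=25 D=48] avail[A=9 B=52 C=20 D=48] open={R3,R5}
Step 9: cancel R3 -> on_hand[A=17 B=52 C=25 D=48] avail[A=17 B=52 C=20 D=48] open={R5}
Step 10: cancel R5 -> on_hand[A=17 B=52 C=25 D=48] avail[A=17 B=52 C=25 D=48] open={}
Final available[A] = 17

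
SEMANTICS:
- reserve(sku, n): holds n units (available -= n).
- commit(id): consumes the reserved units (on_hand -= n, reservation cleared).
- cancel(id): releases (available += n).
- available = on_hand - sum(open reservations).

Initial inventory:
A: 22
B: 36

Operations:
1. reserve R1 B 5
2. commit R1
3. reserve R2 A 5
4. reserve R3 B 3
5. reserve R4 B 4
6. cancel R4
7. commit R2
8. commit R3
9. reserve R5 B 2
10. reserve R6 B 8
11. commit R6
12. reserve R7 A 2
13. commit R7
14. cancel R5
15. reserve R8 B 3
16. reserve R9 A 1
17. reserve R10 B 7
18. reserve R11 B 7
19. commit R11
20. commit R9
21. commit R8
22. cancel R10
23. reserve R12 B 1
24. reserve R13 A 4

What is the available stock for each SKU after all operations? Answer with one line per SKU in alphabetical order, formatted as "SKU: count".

Step 1: reserve R1 B 5 -> on_hand[A=22 B=36] avail[A=22 B=31] open={R1}
Step 2: commit R1 -> on_hand[A=22 B=31] avail[A=22 B=31] open={}
Step 3: reserve R2 A 5 -> on_hand[A=22 B=31] avail[A=17 B=31] open={R2}
Step 4: reserve R3 B 3 -> on_hand[A=22 B=31] avail[A=17 B=28] open={R2,R3}
Step 5: reserve R4 B 4 -> on_hand[A=22 B=31] avail[A=17 B=24] open={R2,R3,R4}
Step 6: cancel R4 -> on_hand[A=22 B=31] avail[A=17 B=28] open={R2,R3}
Step 7: commit R2 -> on_hand[A=17 B=31] avail[A=17 B=28] open={R3}
Step 8: commit R3 -> on_hand[A=17 B=28] avail[A=17 B=28] open={}
Step 9: reserve R5 B 2 -> on_hand[A=17 B=28] avail[A=17 B=26] open={R5}
Step 10: reserve R6 B 8 -> on_hand[A=17 B=28] avail[A=17 B=18] open={R5,R6}
Step 11: commit R6 -> on_hand[A=17 B=20] avail[A=17 B=18] open={R5}
Step 12: reserve R7 A 2 -> on_hand[A=17 B=20] avail[A=15 B=18] open={R5,R7}
Step 13: commit R7 -> on_hand[A=15 B=20] avail[A=15 B=18] open={R5}
Step 14: cancel R5 -> on_hand[A=15 B=20] avail[A=15 B=20] open={}
Step 15: reserve R8 B 3 -> on_hand[A=15 B=20] avail[A=15 B=17] open={R8}
Step 16: reserve R9 A 1 -> on_hand[A=15 B=20] avail[A=14 B=17] open={R8,R9}
Step 17: reserve R10 B 7 -> on_hand[A=15 B=20] avail[A=14 B=10] open={R10,R8,R9}
Step 18: reserve R11 B 7 -> on_hand[A=15 B=20] avail[A=14 B=3] open={R10,R11,R8,R9}
Step 19: commit R11 -> on_hand[A=15 B=13] avail[A=14 B=3] open={R10,R8,R9}
Step 20: commit R9 -> on_hand[A=14 B=13] avail[A=14 B=3] open={R10,R8}
Step 21: commit R8 -> on_hand[A=14 B=10] avail[A=14 B=3] open={R10}
Step 22: cancel R10 -> on_hand[A=14 B=10] avail[A=14 B=10] open={}
Step 23: reserve R12 B 1 -> on_hand[A=14 B=10] avail[A=14 B=9] open={R12}
Step 24: reserve R13 A 4 -> on_hand[A=14 B=10] avail[A=10 B=9] open={R12,R13}

Answer: A: 10
B: 9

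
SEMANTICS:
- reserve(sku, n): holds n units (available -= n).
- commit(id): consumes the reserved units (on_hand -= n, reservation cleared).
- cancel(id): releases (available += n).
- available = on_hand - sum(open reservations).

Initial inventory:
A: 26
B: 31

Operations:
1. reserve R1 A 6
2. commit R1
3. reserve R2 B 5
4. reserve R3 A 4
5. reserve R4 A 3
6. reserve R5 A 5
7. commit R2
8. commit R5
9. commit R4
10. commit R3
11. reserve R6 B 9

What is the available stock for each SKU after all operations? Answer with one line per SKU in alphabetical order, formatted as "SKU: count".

Answer: A: 8
B: 17

Derivation:
Step 1: reserve R1 A 6 -> on_hand[A=26 B=31] avail[A=20 B=31] open={R1}
Step 2: commit R1 -> on_hand[A=20 B=31] avail[A=20 B=31] open={}
Step 3: reserve R2 B 5 -> on_hand[A=20 B=31] avail[A=20 B=26] open={R2}
Step 4: reserve R3 A 4 -> on_hand[A=20 B=31] avail[A=16 B=26] open={R2,R3}
Step 5: reserve R4 A 3 -> on_hand[A=20 B=31] avail[A=13 B=26] open={R2,R3,R4}
Step 6: reserve R5 A 5 -> on_hand[A=20 B=31] avail[A=8 B=26] open={R2,R3,R4,R5}
Step 7: commit R2 -> on_hand[A=20 B=26] avail[A=8 B=26] open={R3,R4,R5}
Step 8: commit R5 -> on_hand[A=15 B=26] avail[A=8 B=26] open={R3,R4}
Step 9: commit R4 -> on_hand[A=12 B=26] avail[A=8 B=26] open={R3}
Step 10: commit R3 -> on_hand[A=8 B=26] avail[A=8 B=26] open={}
Step 11: reserve R6 B 9 -> on_hand[A=8 B=26] avail[A=8 B=17] open={R6}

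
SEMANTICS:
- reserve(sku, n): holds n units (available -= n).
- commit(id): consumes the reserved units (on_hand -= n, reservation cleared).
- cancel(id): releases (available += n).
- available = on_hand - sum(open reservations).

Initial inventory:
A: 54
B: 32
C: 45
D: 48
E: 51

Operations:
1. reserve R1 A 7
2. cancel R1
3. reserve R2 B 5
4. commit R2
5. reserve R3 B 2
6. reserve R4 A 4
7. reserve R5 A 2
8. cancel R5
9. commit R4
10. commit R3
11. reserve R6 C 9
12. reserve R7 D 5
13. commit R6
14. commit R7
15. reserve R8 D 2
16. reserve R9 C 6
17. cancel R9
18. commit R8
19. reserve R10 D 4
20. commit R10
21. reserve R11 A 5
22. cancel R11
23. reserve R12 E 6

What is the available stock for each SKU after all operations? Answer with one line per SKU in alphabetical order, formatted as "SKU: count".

Step 1: reserve R1 A 7 -> on_hand[A=54 B=32 C=45 D=48 E=51] avail[A=47 B=32 C=45 D=48 E=51] open={R1}
Step 2: cancel R1 -> on_hand[A=54 B=32 C=45 D=48 E=51] avail[A=54 B=32 C=45 D=48 E=51] open={}
Step 3: reserve R2 B 5 -> on_hand[A=54 B=32 C=45 D=48 E=51] avail[A=54 B=27 C=45 D=48 E=51] open={R2}
Step 4: commit R2 -> on_hand[A=54 B=27 C=45 D=48 E=51] avail[A=54 B=27 C=45 D=48 E=51] open={}
Step 5: reserve R3 B 2 -> on_hand[A=54 B=27 C=45 D=48 E=51] avail[A=54 B=25 C=45 D=48 E=51] open={R3}
Step 6: reserve R4 A 4 -> on_hand[A=54 B=27 C=45 D=48 E=51] avail[A=50 B=25 C=45 D=48 E=51] open={R3,R4}
Step 7: reserve R5 A 2 -> on_hand[A=54 B=27 C=45 D=48 E=51] avail[A=48 B=25 C=45 D=48 E=51] open={R3,R4,R5}
Step 8: cancel R5 -> on_hand[A=54 B=27 C=45 D=48 E=51] avail[A=50 B=25 C=45 D=48 E=51] open={R3,R4}
Step 9: commit R4 -> on_hand[A=50 B=27 C=45 D=48 E=51] avail[A=50 B=25 C=45 D=48 E=51] open={R3}
Step 10: commit R3 -> on_hand[A=50 B=25 C=45 D=48 E=51] avail[A=50 B=25 C=45 D=48 E=51] open={}
Step 11: reserve R6 C 9 -> on_hand[A=50 B=25 C=45 D=48 E=51] avail[A=50 B=25 C=36 D=48 E=51] open={R6}
Step 12: reserve R7 D 5 -> on_hand[A=50 B=25 C=45 D=48 E=51] avail[A=50 B=25 C=36 D=43 E=51] open={R6,R7}
Step 13: commit R6 -> on_hand[A=50 B=25 C=36 D=48 E=51] avail[A=50 B=25 C=36 D=43 E=51] open={R7}
Step 14: commit R7 -> on_hand[A=50 B=25 C=36 D=43 E=51] avail[A=50 B=25 C=36 D=43 E=51] open={}
Step 15: reserve R8 D 2 -> on_hand[A=50 B=25 C=36 D=43 E=51] avail[A=50 B=25 C=36 D=41 E=51] open={R8}
Step 16: reserve R9 C 6 -> on_hand[A=50 B=25 C=36 D=43 E=51] avail[A=50 B=25 C=30 D=41 E=51] open={R8,R9}
Step 17: cancel R9 -> on_hand[A=50 B=25 C=36 D=43 E=51] avail[A=50 B=25 C=36 D=41 E=51] open={R8}
Step 18: commit R8 -> on_hand[A=50 B=25 C=36 D=41 E=51] avail[A=50 B=25 C=36 D=41 E=51] open={}
Step 19: reserve R10 D 4 -> on_hand[A=50 B=25 C=36 D=41 E=51] avail[A=50 B=25 C=36 D=37 E=51] open={R10}
Step 20: commit R10 -> on_hand[A=50 B=25 C=36 D=37 E=51] avail[A=50 B=25 C=36 D=37 E=51] open={}
Step 21: reserve R11 A 5 -> on_hand[A=50 B=25 C=36 D=37 E=51] avail[A=45 B=25 C=36 D=37 E=51] open={R11}
Step 22: cancel R11 -> on_hand[A=50 B=25 C=36 D=37 E=51] avail[A=50 B=25 C=36 D=37 E=51] open={}
Step 23: reserve R12 E 6 -> on_hand[A=50 B=25 C=36 D=37 E=51] avail[A=50 B=25 C=36 D=37 E=45] open={R12}

Answer: A: 50
B: 25
C: 36
D: 37
E: 45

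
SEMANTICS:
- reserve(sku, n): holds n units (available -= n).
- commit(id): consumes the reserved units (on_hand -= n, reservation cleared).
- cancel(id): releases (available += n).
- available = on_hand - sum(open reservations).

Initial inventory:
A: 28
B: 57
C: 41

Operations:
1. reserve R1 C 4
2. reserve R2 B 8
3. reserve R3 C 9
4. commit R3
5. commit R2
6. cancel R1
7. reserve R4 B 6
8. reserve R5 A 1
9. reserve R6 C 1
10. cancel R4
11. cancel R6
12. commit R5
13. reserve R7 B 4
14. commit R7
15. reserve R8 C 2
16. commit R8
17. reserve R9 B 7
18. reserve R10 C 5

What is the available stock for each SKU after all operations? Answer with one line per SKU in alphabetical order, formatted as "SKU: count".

Step 1: reserve R1 C 4 -> on_hand[A=28 B=57 C=41] avail[A=28 B=57 C=37] open={R1}
Step 2: reserve R2 B 8 -> on_hand[A=28 B=57 C=41] avail[A=28 B=49 C=37] open={R1,R2}
Step 3: reserve R3 C 9 -> on_hand[A=28 B=57 C=41] avail[A=28 B=49 C=28] open={R1,R2,R3}
Step 4: commit R3 -> on_hand[A=28 B=57 C=32] avail[A=28 B=49 C=28] open={R1,R2}
Step 5: commit R2 -> on_hand[A=28 B=49 C=32] avail[A=28 B=49 C=28] open={R1}
Step 6: cancel R1 -> on_hand[A=28 B=49 C=32] avail[A=28 B=49 C=32] open={}
Step 7: reserve R4 B 6 -> on_hand[A=28 B=49 C=32] avail[A=28 B=43 C=32] open={R4}
Step 8: reserve R5 A 1 -> on_hand[A=28 B=49 C=32] avail[A=27 B=43 C=32] open={R4,R5}
Step 9: reserve R6 C 1 -> on_hand[A=28 B=49 C=32] avail[A=27 B=43 C=31] open={R4,R5,R6}
Step 10: cancel R4 -> on_hand[A=28 B=49 C=32] avail[A=27 B=49 C=31] open={R5,R6}
Step 11: cancel R6 -> on_hand[A=28 B=49 C=32] avail[A=27 B=49 C=32] open={R5}
Step 12: commit R5 -> on_hand[A=27 B=49 C=32] avail[A=27 B=49 C=32] open={}
Step 13: reserve R7 B 4 -> on_hand[A=27 B=49 C=32] avail[A=27 B=45 C=32] open={R7}
Step 14: commit R7 -> on_hand[A=27 B=45 C=32] avail[A=27 B=45 C=32] open={}
Step 15: reserve R8 C 2 -> on_hand[A=27 B=45 C=32] avail[A=27 B=45 C=30] open={R8}
Step 16: commit R8 -> on_hand[A=27 B=45 C=30] avail[A=27 B=45 C=30] open={}
Step 17: reserve R9 B 7 -> on_hand[A=27 B=45 C=30] avail[A=27 B=38 C=30] open={R9}
Step 18: reserve R10 C 5 -> on_hand[A=27 B=45 C=30] avail[A=27 B=38 C=25] open={R10,R9}

Answer: A: 27
B: 38
C: 25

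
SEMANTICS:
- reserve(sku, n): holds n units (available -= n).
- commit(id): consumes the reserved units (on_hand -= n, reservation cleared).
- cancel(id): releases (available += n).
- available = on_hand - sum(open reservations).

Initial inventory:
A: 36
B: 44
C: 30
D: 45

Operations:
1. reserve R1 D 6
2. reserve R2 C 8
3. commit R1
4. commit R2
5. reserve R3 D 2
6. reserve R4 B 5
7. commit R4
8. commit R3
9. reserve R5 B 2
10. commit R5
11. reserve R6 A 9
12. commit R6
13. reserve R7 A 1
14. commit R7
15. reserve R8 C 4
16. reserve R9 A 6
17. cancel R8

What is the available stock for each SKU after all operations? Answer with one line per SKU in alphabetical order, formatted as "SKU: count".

Answer: A: 20
B: 37
C: 22
D: 37

Derivation:
Step 1: reserve R1 D 6 -> on_hand[A=36 B=44 C=30 D=45] avail[A=36 B=44 C=30 D=39] open={R1}
Step 2: reserve R2 C 8 -> on_hand[A=36 B=44 C=30 D=45] avail[A=36 B=44 C=22 D=39] open={R1,R2}
Step 3: commit R1 -> on_hand[A=36 B=44 C=30 D=39] avail[A=36 B=44 C=22 D=39] open={R2}
Step 4: commit R2 -> on_hand[A=36 B=44 C=22 D=39] avail[A=36 B=44 C=22 D=39] open={}
Step 5: reserve R3 D 2 -> on_hand[A=36 B=44 C=22 D=39] avail[A=36 B=44 C=22 D=37] open={R3}
Step 6: reserve R4 B 5 -> on_hand[A=36 B=44 C=22 D=39] avail[A=36 B=39 C=22 D=37] open={R3,R4}
Step 7: commit R4 -> on_hand[A=36 B=39 C=22 D=39] avail[A=36 B=39 C=22 D=37] open={R3}
Step 8: commit R3 -> on_hand[A=36 B=39 C=22 D=37] avail[A=36 B=39 C=22 D=37] open={}
Step 9: reserve R5 B 2 -> on_hand[A=36 B=39 C=22 D=37] avail[A=36 B=37 C=22 D=37] open={R5}
Step 10: commit R5 -> on_hand[A=36 B=37 C=22 D=37] avail[A=36 B=37 C=22 D=37] open={}
Step 11: reserve R6 A 9 -> on_hand[A=36 B=37 C=22 D=37] avail[A=27 B=37 C=22 D=37] open={R6}
Step 12: commit R6 -> on_hand[A=27 B=37 C=22 D=37] avail[A=27 B=37 C=22 D=37] open={}
Step 13: reserve R7 A 1 -> on_hand[A=27 B=37 C=22 D=37] avail[A=26 B=37 C=22 D=37] open={R7}
Step 14: commit R7 -> on_hand[A=26 B=37 C=22 D=37] avail[A=26 B=37 C=22 D=37] open={}
Step 15: reserve R8 C 4 -> on_hand[A=26 B=37 C=22 D=37] avail[A=26 B=37 C=18 D=37] open={R8}
Step 16: reserve R9 A 6 -> on_hand[A=26 B=37 C=22 D=37] avail[A=20 B=37 C=18 D=37] open={R8,R9}
Step 17: cancel R8 -> on_hand[A=26 B=37 C=22 D=37] avail[A=20 B=37 C=22 D=37] open={R9}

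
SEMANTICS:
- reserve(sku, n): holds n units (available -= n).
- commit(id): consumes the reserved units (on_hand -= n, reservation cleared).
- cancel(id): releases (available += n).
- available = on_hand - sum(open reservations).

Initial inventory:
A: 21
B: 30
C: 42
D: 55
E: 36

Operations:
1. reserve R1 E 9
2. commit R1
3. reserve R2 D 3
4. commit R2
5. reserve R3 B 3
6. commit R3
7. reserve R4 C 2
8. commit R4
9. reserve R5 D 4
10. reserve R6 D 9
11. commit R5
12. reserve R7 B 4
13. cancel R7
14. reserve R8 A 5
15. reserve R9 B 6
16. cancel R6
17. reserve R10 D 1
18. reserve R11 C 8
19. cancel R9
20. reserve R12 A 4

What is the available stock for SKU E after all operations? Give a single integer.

Step 1: reserve R1 E 9 -> on_hand[A=21 B=30 C=42 D=55 E=36] avail[A=21 B=30 C=42 D=55 E=27] open={R1}
Step 2: commit R1 -> on_hand[A=21 B=30 C=42 D=55 E=27] avail[A=21 B=30 C=42 D=55 E=27] open={}
Step 3: reserve R2 D 3 -> on_hand[A=21 B=30 C=42 D=55 E=27] avail[A=21 B=30 C=42 D=52 E=27] open={R2}
Step 4: commit R2 -> on_hand[A=21 B=30 C=42 D=52 E=27] avail[A=21 B=30 C=42 D=52 E=27] open={}
Step 5: reserve R3 B 3 -> on_hand[A=21 B=30 C=42 D=52 E=27] avail[A=21 B=27 C=42 D=52 E=27] open={R3}
Step 6: commit R3 -> on_hand[A=21 B=27 C=42 D=52 E=27] avail[A=21 B=27 C=42 D=52 E=27] open={}
Step 7: reserve R4 C 2 -> on_hand[A=21 B=27 C=42 D=52 E=27] avail[A=21 B=27 C=40 D=52 E=27] open={R4}
Step 8: commit R4 -> on_hand[A=21 B=27 C=40 D=52 E=27] avail[A=21 B=27 C=40 D=52 E=27] open={}
Step 9: reserve R5 D 4 -> on_hand[A=21 B=27 C=40 D=52 E=27] avail[A=21 B=27 C=40 D=48 E=27] open={R5}
Step 10: reserve R6 D 9 -> on_hand[A=21 B=27 C=40 D=52 E=27] avail[A=21 B=27 C=40 D=39 E=27] open={R5,R6}
Step 11: commit R5 -> on_hand[A=21 B=27 C=40 D=48 E=27] avail[A=21 B=27 C=40 D=39 E=27] open={R6}
Step 12: reserve R7 B 4 -> on_hand[A=21 B=27 C=40 D=48 E=27] avail[A=21 B=23 C=40 D=39 E=27] open={R6,R7}
Step 13: cancel R7 -> on_hand[A=21 B=27 C=40 D=48 E=27] avail[A=21 B=27 C=40 D=39 E=27] open={R6}
Step 14: reserve R8 A 5 -> on_hand[A=21 B=27 C=40 D=48 E=27] avail[A=16 B=27 C=40 D=39 E=27] open={R6,R8}
Step 15: reserve R9 B 6 -> on_hand[A=21 B=27 C=40 D=48 E=27] avail[A=16 B=21 C=40 D=39 E=27] open={R6,R8,R9}
Step 16: cancel R6 -> on_hand[A=21 B=27 C=40 D=48 E=27] avail[A=16 B=21 C=40 D=48 E=27] open={R8,R9}
Step 17: reserve R10 D 1 -> on_hand[A=21 B=27 C=40 D=48 E=27] avail[A=16 B=21 C=40 D=47 E=27] open={R10,R8,R9}
Step 18: reserve R11 C 8 -> on_hand[A=21 B=27 C=40 D=48 E=27] avail[A=16 B=21 C=32 D=47 E=27] open={R10,R11,R8,R9}
Step 19: cancel R9 -> on_hand[A=21 B=27 C=40 D=48 E=27] avail[A=16 B=27 C=32 D=47 E=27] open={R10,R11,R8}
Step 20: reserve R12 A 4 -> on_hand[A=21 B=27 C=40 D=48 E=27] avail[A=12 B=27 C=32 D=47 E=27] open={R10,R11,R12,R8}
Final available[E] = 27

Answer: 27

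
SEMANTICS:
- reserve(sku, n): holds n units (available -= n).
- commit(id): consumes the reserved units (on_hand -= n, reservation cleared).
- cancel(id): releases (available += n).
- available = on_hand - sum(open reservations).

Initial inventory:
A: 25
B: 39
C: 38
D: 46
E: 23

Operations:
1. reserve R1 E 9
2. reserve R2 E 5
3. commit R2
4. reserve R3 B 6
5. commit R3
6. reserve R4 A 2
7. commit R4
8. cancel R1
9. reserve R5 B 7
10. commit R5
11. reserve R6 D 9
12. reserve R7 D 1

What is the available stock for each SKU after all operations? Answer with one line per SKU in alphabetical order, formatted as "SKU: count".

Step 1: reserve R1 E 9 -> on_hand[A=25 B=39 C=38 D=46 E=23] avail[A=25 B=39 C=38 D=46 E=14] open={R1}
Step 2: reserve R2 E 5 -> on_hand[A=25 B=39 C=38 D=46 E=23] avail[A=25 B=39 C=38 D=46 E=9] open={R1,R2}
Step 3: commit R2 -> on_hand[A=25 B=39 C=38 D=46 E=18] avail[A=25 B=39 C=38 D=46 E=9] open={R1}
Step 4: reserve R3 B 6 -> on_hand[A=25 B=39 C=38 D=46 E=18] avail[A=25 B=33 C=38 D=46 E=9] open={R1,R3}
Step 5: commit R3 -> on_hand[A=25 B=33 C=38 D=46 E=18] avail[A=25 B=33 C=38 D=46 E=9] open={R1}
Step 6: reserve R4 A 2 -> on_hand[A=25 B=33 C=38 D=46 E=18] avail[A=23 B=33 C=38 D=46 E=9] open={R1,R4}
Step 7: commit R4 -> on_hand[A=23 B=33 C=38 D=46 E=18] avail[A=23 B=33 C=38 D=46 E=9] open={R1}
Step 8: cancel R1 -> on_hand[A=23 B=33 C=38 D=46 E=18] avail[A=23 B=33 C=38 D=46 E=18] open={}
Step 9: reserve R5 B 7 -> on_hand[A=23 B=33 C=38 D=46 E=18] avail[A=23 B=26 C=38 D=46 E=18] open={R5}
Step 10: commit R5 -> on_hand[A=23 B=26 C=38 D=46 E=18] avail[A=23 B=26 C=38 D=46 E=18] open={}
Step 11: reserve R6 D 9 -> on_hand[A=23 B=26 C=38 D=46 E=18] avail[A=23 B=26 C=38 D=37 E=18] open={R6}
Step 12: reserve R7 D 1 -> on_hand[A=23 B=26 C=38 D=46 E=18] avail[A=23 B=26 C=38 D=36 E=18] open={R6,R7}

Answer: A: 23
B: 26
C: 38
D: 36
E: 18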